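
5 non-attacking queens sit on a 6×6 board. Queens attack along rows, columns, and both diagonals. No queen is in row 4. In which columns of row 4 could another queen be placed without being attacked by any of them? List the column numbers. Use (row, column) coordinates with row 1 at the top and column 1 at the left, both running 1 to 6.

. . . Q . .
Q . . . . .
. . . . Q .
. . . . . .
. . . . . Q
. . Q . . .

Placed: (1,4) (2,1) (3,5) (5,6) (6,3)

columns 2

(1,4) attacks row 4 at column 4 and diagonals 1.
(2,1) attacks row 4 at column 1 and diagonals 3.
(3,5) attacks row 4 at column 5 and diagonals 4, 6.
(5,6) attacks row 4 at column 6 and diagonals 5.
(6,3) attacks row 4 at column 3 and diagonals 1, 5.
Attacked columns: {1, 3, 4, 5, 6}. Safe: {2}.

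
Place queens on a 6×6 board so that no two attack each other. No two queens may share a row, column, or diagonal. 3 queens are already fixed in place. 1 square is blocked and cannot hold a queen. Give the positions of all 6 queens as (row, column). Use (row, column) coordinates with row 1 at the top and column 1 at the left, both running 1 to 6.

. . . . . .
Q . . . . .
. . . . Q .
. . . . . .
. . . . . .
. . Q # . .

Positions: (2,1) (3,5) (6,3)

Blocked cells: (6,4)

(1,4) (2,1) (3,5) (4,2) (5,6) (6,3)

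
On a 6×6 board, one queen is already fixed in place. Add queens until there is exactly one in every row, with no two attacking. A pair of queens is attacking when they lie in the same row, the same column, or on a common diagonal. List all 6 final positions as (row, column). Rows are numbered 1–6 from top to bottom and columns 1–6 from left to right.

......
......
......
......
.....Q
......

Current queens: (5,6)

(1,4) (2,1) (3,5) (4,2) (5,6) (6,3)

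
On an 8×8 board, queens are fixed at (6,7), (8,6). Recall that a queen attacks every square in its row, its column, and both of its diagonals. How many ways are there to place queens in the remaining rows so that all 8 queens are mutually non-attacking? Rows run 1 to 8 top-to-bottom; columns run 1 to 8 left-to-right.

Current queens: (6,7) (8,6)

7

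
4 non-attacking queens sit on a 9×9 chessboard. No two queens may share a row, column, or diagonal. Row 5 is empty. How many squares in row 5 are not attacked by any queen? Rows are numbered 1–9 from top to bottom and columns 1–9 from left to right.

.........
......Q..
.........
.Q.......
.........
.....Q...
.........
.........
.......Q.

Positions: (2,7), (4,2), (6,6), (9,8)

(2,7) attacks row 5 at column 7 and diagonals 4.
(4,2) attacks row 5 at column 2 and diagonals 1, 3.
(6,6) attacks row 5 at column 6 and diagonals 5, 7.
(9,8) attacks row 5 at column 8 and diagonals 4.
Attacked columns: {1, 2, 3, 4, 5, 6, 7, 8}. Safe: {9}.

1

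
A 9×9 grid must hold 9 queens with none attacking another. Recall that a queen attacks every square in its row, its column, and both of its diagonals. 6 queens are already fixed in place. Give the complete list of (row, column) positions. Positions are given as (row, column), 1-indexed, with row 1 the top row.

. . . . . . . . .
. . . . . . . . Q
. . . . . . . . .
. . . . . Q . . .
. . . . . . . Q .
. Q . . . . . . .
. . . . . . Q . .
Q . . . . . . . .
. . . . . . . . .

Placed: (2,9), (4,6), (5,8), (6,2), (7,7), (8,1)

(1,5) (2,9) (3,4) (4,6) (5,8) (6,2) (7,7) (8,1) (9,3)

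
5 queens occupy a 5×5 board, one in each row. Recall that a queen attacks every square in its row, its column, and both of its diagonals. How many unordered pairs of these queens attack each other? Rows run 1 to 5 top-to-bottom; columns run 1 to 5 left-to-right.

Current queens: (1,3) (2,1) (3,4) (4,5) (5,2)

2

Same diagonal: (3,4)–(4,5) (|3−4| = |4−5| = 1); (3,4)–(5,2) (|3−5| = |4−2| = 2).
Total attacking pairs: 2.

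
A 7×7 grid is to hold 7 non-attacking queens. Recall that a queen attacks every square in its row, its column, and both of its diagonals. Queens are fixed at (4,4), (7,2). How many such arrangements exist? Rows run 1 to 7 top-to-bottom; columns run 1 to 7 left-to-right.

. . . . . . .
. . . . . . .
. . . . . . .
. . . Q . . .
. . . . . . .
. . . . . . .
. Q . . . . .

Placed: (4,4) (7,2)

Branch on row 1: col 3 → 0; col 5 → 0; col 6 → 2.
Sum: 0 + 0 + 2 = 2.

2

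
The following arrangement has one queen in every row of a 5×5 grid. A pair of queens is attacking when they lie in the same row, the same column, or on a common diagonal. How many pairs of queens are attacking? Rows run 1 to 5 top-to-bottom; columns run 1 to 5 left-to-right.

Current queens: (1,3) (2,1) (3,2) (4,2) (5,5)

Same column: (3,2)–(4,2) (column 2).
Same diagonal: (2,1)–(3,2) (|2−3| = |1−2| = 1).
Total attacking pairs: 2.

2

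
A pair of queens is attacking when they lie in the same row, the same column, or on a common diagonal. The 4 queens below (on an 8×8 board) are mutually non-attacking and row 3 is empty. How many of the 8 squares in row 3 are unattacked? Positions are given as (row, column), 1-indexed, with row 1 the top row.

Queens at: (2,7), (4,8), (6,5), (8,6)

2

(2,7) attacks row 3 at column 7 and diagonals 6, 8.
(4,8) attacks row 3 at column 8 and diagonals 7.
(6,5) attacks row 3 at column 5 and diagonals 2, 8.
(8,6) attacks row 3 at column 6 and diagonals 1.
Attacked columns: {1, 2, 5, 6, 7, 8}. Safe: {3, 4}.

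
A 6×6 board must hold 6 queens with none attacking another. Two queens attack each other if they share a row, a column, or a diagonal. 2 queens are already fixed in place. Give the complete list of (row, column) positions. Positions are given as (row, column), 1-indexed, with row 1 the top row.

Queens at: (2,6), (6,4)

(1,3) (2,6) (3,2) (4,5) (5,1) (6,4)

Row 1: attacked by (2,6)→{5,6}; (6,4)→{4}. Safe: 1, 2, 3. Place at column 3.
Row 3: attacked by (1,3)→{1,3,5}; (2,6)→{5,6}; (6,4)→{1,4}. Safe: 2. Place at column 2.
Row 4: attacked by (1,3)→{3,6}; (2,6)→{4,6}; (3,2)→{1,2,3}; (6,4)→{2,4,6}. Safe: 5. Place at column 5.
Row 5: attacked by (1,3)→{3}; (2,6)→{3,6}; (3,2)→{2,4}; (4,5)→{4,5,6}; (6,4)→{3,4,5}. Safe: 1. Place at column 1.
Columns [3, 6, 2, 5, 1, 4], r−c [-2, -4, 1, -1, 4, 2], r+c [4, 8, 5, 9, 6, 10] are all distinct, so no two queens attack.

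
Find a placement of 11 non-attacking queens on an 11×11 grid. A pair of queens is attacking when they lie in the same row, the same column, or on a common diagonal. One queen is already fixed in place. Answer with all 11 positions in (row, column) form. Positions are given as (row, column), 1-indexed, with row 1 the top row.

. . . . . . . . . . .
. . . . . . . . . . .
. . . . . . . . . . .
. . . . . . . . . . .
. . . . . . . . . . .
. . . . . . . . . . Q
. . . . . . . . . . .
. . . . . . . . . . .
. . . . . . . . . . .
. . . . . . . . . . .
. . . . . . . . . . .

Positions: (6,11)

Row 1: attacked by (6,11)→{6,11}. Safe: 1, 2, 3, 4, 5, 7, 8, 9, 10. Place at column 8.
Row 2: attacked by (1,8)→{7,8,9}; (6,11)→{7,11}. Safe: 1, 2, 3, 4, 5, 6, 10. Place at column 5.
Row 3: attacked by (1,8)→{6,8,10}; (2,5)→{4,5,6}; (6,11)→{8,11}. Safe: 1, 2, 3, 7, 9. Place at column 7.
Row 4: attacked by (1,8)→{5,8,11}; (2,5)→{3,5,7}; (3,7)→{6,7,8}; (6,11)→{9,11}. Safe: 1, 2, 4, 10. Place at column 10.
Row 5: attacked by (1,8)→{4,8}; (2,5)→{2,5,8}; (3,7)→{5,7,9}; (4,10)→{9,10,11}; (6,11)→{10,11}. Safe: 1, 3, 6. Place at column 1.
Row 7: attacked by (1,8)→{2,8}; (2,5)→{5,10}; (3,7)→{3,7,11}; (4,10)→{7,10}; (5,1)→{1,3}; (6,11)→{10,11}. Safe: 4, 6, 9. Place at column 6.
Row 8: attacked by (1,8)→{1,8}; (2,5)→{5,11}; (3,7)→{2,7}; (4,10)→{6,10}; (5,1)→{1,4}; (6,11)→{9,11}; (7,6)→{5,6,7}. Safe: 3. Place at column 3.
Row 9: attacked by (1,8)→{8}; (2,5)→{5}; (3,7)→{1,7}; (4,10)→{5,10}; (5,1)→{1,5}; (6,11)→{8,11}; (7,6)→{4,6,8}; (8,3)→{2,3,4}. Safe: 9. Place at column 9.
Row 10: attacked by (1,8)→{8}; (2,5)→{5}; (3,7)→{7}; (4,10)→{4,10}; (5,1)→{1,6}; (6,11)→{7,11}; (7,6)→{3,6,9}; (8,3)→{1,3,5}; (9,9)→{8,9,10}. Safe: 2. Place at column 2.
Row 11: attacked by (1,8)→{8}; (2,5)→{5}; (3,7)→{7}; (4,10)→{3,10}; (5,1)→{1,7}; (6,11)→{6,11}; (7,6)→{2,6,10}; (8,3)→{3,6}; (9,9)→{7,9,11}; (10,2)→{1,2,3}. Safe: 4. Place at column 4.
Columns [8, 5, 7, 10, 1, 11, 6, 3, 9, 2, 4], r−c [-7, -3, -4, -6, 4, -5, 1, 5, 0, 8, 7], r+c [9, 7, 10, 14, 6, 17, 13, 11, 18, 12, 15] are all distinct, so no two queens attack.

(1,8) (2,5) (3,7) (4,10) (5,1) (6,11) (7,6) (8,3) (9,9) (10,2) (11,4)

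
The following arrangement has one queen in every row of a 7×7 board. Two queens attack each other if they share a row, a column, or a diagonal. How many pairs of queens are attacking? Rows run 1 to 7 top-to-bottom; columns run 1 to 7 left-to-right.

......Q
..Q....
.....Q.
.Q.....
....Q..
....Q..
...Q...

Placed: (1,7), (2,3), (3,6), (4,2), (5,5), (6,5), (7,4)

Same column: (5,5)–(6,5) (column 5).
Same diagonal: (6,5)–(7,4) (|6−7| = |5−4| = 1).
Total attacking pairs: 2.

2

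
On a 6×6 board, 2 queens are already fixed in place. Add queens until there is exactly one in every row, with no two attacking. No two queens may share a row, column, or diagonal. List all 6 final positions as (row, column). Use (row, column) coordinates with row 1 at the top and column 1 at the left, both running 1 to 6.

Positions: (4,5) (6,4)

(1,3) (2,6) (3,2) (4,5) (5,1) (6,4)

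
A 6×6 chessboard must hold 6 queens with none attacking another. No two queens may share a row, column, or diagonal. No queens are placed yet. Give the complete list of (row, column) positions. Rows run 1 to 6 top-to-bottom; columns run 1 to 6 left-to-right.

Row 1: Safe: 1, 2, 3, 4, 5, 6. Place at column 5.
Row 2: attacked by (1,5)→{4,5,6}. Safe: 1, 2, 3. Place at column 3.
Row 3: attacked by (1,5)→{3,5}; (2,3)→{2,3,4}. Safe: 1, 6. Place at column 1.
Row 4: attacked by (1,5)→{2,5}; (2,3)→{1,3,5}; (3,1)→{1,2}. Safe: 4, 6. Place at column 6.
Row 5: attacked by (1,5)→{1,5}; (2,3)→{3,6}; (3,1)→{1,3}; (4,6)→{5,6}. Safe: 2, 4. Place at column 4.
Row 6: attacked by (1,5)→{5}; (2,3)→{3}; (3,1)→{1,4}; (4,6)→{4,6}; (5,4)→{3,4,5}. Safe: 2. Place at column 2.
Columns [5, 3, 1, 6, 4, 2], r−c [-4, -1, 2, -2, 1, 4], r+c [6, 5, 4, 10, 9, 8] are all distinct, so no two queens attack.

(1,5) (2,3) (3,1) (4,6) (5,4) (6,2)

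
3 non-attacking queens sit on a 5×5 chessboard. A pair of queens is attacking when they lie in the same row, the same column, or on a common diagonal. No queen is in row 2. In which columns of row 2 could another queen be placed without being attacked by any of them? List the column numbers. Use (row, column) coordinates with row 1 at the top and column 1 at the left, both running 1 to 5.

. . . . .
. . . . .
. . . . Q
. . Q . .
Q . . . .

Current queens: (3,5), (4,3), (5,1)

(3,5) attacks row 2 at column 5 and diagonals 4.
(4,3) attacks row 2 at column 3 and diagonals 1, 5.
(5,1) attacks row 2 at column 1 and diagonals 4.
Attacked columns: {1, 3, 4, 5}. Safe: {2}.

columns 2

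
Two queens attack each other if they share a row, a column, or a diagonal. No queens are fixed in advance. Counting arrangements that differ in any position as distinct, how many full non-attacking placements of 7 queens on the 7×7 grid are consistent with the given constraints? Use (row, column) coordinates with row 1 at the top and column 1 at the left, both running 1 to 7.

Branch on row 1: col 1 → 4; col 2 → 7; col 3 → 6; col 4 → 6; col 5 → 6; col 6 → 7; col 7 → 4.
Sum: 4 + 7 + 6 + 6 + 6 + 7 + 4 = 40.
(This is the classic 7-queens count.)

40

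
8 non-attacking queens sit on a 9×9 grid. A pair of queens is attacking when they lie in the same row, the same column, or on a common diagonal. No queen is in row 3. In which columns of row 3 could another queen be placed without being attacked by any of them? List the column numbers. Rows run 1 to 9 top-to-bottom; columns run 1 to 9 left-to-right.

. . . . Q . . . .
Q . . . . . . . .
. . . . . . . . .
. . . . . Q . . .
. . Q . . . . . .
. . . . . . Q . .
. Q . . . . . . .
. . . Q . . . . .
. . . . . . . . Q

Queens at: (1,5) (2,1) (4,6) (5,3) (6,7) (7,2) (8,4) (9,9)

columns 8

(1,5) attacks row 3 at column 5 and diagonals 3, 7.
(2,1) attacks row 3 at column 1 and diagonals 2.
(4,6) attacks row 3 at column 6 and diagonals 5, 7.
(5,3) attacks row 3 at column 3 and diagonals 1, 5.
(6,7) attacks row 3 at column 7 and diagonals 4.
(7,2) attacks row 3 at column 2 and diagonals 6.
(8,4) attacks row 3 at column 4 and diagonals 9.
(9,9) attacks row 3 at column 9 and diagonals 3.
Attacked columns: {1, 2, 3, 4, 5, 6, 7, 9}. Safe: {8}.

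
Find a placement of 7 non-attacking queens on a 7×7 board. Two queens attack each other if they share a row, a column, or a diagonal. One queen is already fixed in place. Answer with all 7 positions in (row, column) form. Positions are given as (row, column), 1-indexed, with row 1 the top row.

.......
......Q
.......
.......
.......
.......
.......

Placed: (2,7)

Row 1: attacked by (2,7)→{6,7}. Safe: 1, 2, 3, 4, 5. Place at column 3.
Row 3: attacked by (1,3)→{1,3,5}; (2,7)→{6,7}. Safe: 2, 4. Place at column 2.
Row 4: attacked by (1,3)→{3,6}; (2,7)→{5,7}; (3,2)→{1,2,3}. Safe: 4. Place at column 4.
Row 5: attacked by (1,3)→{3,7}; (2,7)→{4,7}; (3,2)→{2,4}; (4,4)→{3,4,5}. Safe: 1, 6. Place at column 6.
Row 6: attacked by (1,3)→{3}; (2,7)→{3,7}; (3,2)→{2,5}; (4,4)→{2,4,6}; (5,6)→{5,6,7}. Safe: 1. Place at column 1.
Row 7: attacked by (1,3)→{3}; (2,7)→{2,7}; (3,2)→{2,6}; (4,4)→{1,4,7}; (5,6)→{4,6}; (6,1)→{1,2}. Safe: 5. Place at column 5.
Columns [3, 7, 2, 4, 6, 1, 5], r−c [-2, -5, 1, 0, -1, 5, 2], r+c [4, 9, 5, 8, 11, 7, 12] are all distinct, so no two queens attack.

(1,3) (2,7) (3,2) (4,4) (5,6) (6,1) (7,5)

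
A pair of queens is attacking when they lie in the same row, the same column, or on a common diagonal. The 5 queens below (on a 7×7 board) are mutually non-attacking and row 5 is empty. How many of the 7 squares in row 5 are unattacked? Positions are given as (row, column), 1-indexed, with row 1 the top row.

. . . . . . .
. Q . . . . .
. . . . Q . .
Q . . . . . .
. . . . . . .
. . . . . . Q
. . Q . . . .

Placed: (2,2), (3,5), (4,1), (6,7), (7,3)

(2,2) attacks row 5 at column 2 and diagonals 5.
(3,5) attacks row 5 at column 5 and diagonals 3, 7.
(4,1) attacks row 5 at column 1 and diagonals 2.
(6,7) attacks row 5 at column 7 and diagonals 6.
(7,3) attacks row 5 at column 3 and diagonals 1, 5.
Attacked columns: {1, 2, 3, 5, 6, 7}. Safe: {4}.

1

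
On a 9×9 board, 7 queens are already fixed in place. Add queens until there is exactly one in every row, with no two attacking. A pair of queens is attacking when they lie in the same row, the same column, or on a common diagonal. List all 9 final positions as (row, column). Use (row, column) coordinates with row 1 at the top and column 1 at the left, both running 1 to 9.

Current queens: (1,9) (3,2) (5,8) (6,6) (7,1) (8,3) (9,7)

Row 2: attacked by (1,9)→{8,9}; (3,2)→{1,2,3}; (5,8)→{5,8}; (6,6)→{2,6}; (7,1)→{1,6}; (8,3)→{3,9}; (9,7)→{7}. Safe: 4. Place at column 4.
Row 4: attacked by (1,9)→{6,9}; (2,4)→{2,4,6}; (3,2)→{1,2,3}; (5,8)→{7,8,9}; (6,6)→{4,6,8}; (7,1)→{1,4}; (8,3)→{3,7}; (9,7)→{2,7}. Safe: 5. Place at column 5.
Columns [9, 4, 2, 5, 8, 6, 1, 3, 7], r−c [-8, -2, 1, -1, -3, 0, 6, 5, 2], r+c [10, 6, 5, 9, 13, 12, 8, 11, 16] are all distinct, so no two queens attack.

(1,9) (2,4) (3,2) (4,5) (5,8) (6,6) (7,1) (8,3) (9,7)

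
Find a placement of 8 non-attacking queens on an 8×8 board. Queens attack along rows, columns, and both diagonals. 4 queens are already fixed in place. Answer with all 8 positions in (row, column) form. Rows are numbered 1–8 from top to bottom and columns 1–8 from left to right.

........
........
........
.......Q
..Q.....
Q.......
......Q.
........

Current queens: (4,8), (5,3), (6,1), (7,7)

(1,2) (2,4) (3,6) (4,8) (5,3) (6,1) (7,7) (8,5)

Row 1: attacked by (4,8)→{5,8}; (5,3)→{3,7}; (6,1)→{1,6}; (7,7)→{1,7}. Safe: 2, 4. Place at column 2.
Row 2: attacked by (1,2)→{1,2,3}; (4,8)→{6,8}; (5,3)→{3,6}; (6,1)→{1,5}; (7,7)→{2,7}. Safe: 4. Place at column 4.
Row 3: attacked by (1,2)→{2,4}; (2,4)→{3,4,5}; (4,8)→{7,8}; (5,3)→{1,3,5}; (6,1)→{1,4}; (7,7)→{3,7}. Safe: 6. Place at column 6.
Row 8: attacked by (1,2)→{2}; (2,4)→{4}; (3,6)→{1,6}; (4,8)→{4,8}; (5,3)→{3,6}; (6,1)→{1,3}; (7,7)→{6,7,8}. Safe: 5. Place at column 5.
Columns [2, 4, 6, 8, 3, 1, 7, 5], r−c [-1, -2, -3, -4, 2, 5, 0, 3], r+c [3, 6, 9, 12, 8, 7, 14, 13] are all distinct, so no two queens attack.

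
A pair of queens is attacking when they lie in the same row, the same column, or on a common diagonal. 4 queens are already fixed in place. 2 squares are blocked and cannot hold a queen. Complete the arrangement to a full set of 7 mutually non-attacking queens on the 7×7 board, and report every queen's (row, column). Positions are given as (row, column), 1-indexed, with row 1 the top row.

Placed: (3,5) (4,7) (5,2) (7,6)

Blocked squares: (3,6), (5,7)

Row 1: attacked by (3,5)→{3,5,7}; (4,7)→{4,7}; (5,2)→{2,6}; (7,6)→{6}. Safe: 1. Place at column 1.
Row 2: attacked by (1,1)→{1,2}; (3,5)→{4,5,6}; (4,7)→{5,7}; (5,2)→{2,5}; (7,6)→{1,6}. Safe: 3. Place at column 3.
Row 6: attacked by (1,1)→{1,6}; (2,3)→{3,7}; (3,5)→{2,5}; (4,7)→{5,7}; (5,2)→{1,2,3}; (7,6)→{5,6,7}. Safe: 4. Place at column 4.
Columns [1, 3, 5, 7, 2, 4, 6], r−c [0, -1, -2, -3, 3, 2, 1], r+c [2, 5, 8, 11, 7, 10, 13] are all distinct, so no two queens attack.

(1,1) (2,3) (3,5) (4,7) (5,2) (6,4) (7,6)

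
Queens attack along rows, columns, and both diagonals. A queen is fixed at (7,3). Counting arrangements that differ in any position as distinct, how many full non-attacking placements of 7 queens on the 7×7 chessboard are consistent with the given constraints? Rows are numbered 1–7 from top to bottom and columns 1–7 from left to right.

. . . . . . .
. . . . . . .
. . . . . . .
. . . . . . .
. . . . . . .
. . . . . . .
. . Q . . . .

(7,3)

Branch on row 1: col 1 → 1; col 2 → 0; col 4 → 1; col 5 → 2; col 6 → 1; col 7 → 1.
Sum: 1 + 0 + 1 + 2 + 1 + 1 = 6.

6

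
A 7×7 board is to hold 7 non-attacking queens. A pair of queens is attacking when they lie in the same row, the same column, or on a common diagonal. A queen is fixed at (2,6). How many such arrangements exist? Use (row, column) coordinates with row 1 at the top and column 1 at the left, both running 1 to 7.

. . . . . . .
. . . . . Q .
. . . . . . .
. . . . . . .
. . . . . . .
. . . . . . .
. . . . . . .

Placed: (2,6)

4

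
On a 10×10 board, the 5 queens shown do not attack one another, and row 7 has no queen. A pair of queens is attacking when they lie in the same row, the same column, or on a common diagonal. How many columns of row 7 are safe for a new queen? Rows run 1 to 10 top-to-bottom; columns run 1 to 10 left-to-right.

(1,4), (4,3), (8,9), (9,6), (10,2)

(1,4) attacks row 7 at column 4 and diagonals 10.
(4,3) attacks row 7 at column 3 and diagonals 6.
(8,9) attacks row 7 at column 9 and diagonals 8, 10.
(9,6) attacks row 7 at column 6 and diagonals 4, 8.
(10,2) attacks row 7 at column 2 and diagonals 5.
Attacked columns: {2, 3, 4, 5, 6, 8, 9, 10}. Safe: {1, 7}.

2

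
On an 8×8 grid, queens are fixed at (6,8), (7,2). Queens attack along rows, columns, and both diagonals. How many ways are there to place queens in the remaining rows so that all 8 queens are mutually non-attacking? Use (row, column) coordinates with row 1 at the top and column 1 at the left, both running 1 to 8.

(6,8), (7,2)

3

Branch on row 1: col 1 → 0; col 4 → 0; col 5 → 0; col 6 → 2; col 7 → 1.
Sum: 0 + 0 + 0 + 2 + 1 = 3.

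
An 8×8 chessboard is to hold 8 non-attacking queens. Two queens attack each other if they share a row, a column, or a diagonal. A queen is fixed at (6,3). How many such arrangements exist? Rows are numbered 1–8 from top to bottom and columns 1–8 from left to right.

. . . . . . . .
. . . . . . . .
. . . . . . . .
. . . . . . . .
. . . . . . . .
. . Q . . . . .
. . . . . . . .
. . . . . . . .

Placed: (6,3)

Branch on row 1: col 1 → 0; col 2 → 0; col 4 → 2; col 5 → 1; col 6 → 1; col 7 → 0.
Sum: 0 + 0 + 2 + 1 + 1 + 0 = 4.

4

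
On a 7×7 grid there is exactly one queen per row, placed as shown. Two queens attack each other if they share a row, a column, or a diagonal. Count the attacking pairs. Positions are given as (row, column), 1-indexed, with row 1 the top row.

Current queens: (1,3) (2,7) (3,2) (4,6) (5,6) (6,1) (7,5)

2

Same column: (4,6)–(5,6) (column 6).
Same diagonal: (1,3)–(4,6) (|1−4| = |3−6| = 3).
Total attacking pairs: 2.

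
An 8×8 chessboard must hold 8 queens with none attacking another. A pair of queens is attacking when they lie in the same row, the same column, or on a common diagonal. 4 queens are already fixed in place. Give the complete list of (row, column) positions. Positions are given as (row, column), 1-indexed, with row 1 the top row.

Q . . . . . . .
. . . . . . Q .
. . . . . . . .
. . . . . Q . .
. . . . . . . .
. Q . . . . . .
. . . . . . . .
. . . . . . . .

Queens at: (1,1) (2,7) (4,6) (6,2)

(1,1) (2,7) (3,4) (4,6) (5,8) (6,2) (7,5) (8,3)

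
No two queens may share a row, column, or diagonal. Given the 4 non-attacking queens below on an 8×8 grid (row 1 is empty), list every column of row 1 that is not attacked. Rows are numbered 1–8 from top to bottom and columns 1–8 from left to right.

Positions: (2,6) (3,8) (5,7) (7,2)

(2,6) attacks row 1 at column 6 and diagonals 5, 7.
(3,8) attacks row 1 at column 8 and diagonals 6.
(5,7) attacks row 1 at column 7 and diagonals 3.
(7,2) attacks row 1 at column 2 and diagonals 8.
Attacked columns: {2, 3, 5, 6, 7, 8}. Safe: {1, 4}.

columns 1, 4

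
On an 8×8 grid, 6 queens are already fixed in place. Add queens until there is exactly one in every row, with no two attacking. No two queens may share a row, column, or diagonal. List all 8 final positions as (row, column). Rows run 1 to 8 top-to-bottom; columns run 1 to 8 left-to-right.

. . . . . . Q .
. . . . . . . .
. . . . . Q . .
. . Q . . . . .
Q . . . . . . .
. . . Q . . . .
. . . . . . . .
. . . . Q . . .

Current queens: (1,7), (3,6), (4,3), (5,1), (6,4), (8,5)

Row 2: attacked by (1,7)→{6,7,8}; (3,6)→{5,6,7}; (4,3)→{1,3,5}; (5,1)→{1,4}; (6,4)→{4,8}; (8,5)→{5}. Safe: 2. Place at column 2.
Row 7: attacked by (1,7)→{1,7}; (2,2)→{2,7}; (3,6)→{2,6}; (4,3)→{3,6}; (5,1)→{1,3}; (6,4)→{3,4,5}; (8,5)→{4,5,6}. Safe: 8. Place at column 8.
Columns [7, 2, 6, 3, 1, 4, 8, 5], r−c [-6, 0, -3, 1, 4, 2, -1, 3], r+c [8, 4, 9, 7, 6, 10, 15, 13] are all distinct, so no two queens attack.

(1,7) (2,2) (3,6) (4,3) (5,1) (6,4) (7,8) (8,5)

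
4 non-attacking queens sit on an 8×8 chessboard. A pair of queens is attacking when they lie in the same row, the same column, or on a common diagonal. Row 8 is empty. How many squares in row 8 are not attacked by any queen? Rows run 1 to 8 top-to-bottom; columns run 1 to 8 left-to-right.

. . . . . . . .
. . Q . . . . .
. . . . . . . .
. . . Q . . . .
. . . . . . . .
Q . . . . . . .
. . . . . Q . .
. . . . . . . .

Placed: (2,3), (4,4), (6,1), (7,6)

1

(2,3) attacks row 8 at column 3.
(4,4) attacks row 8 at column 4 and diagonals 8.
(6,1) attacks row 8 at column 1 and diagonals 3.
(7,6) attacks row 8 at column 6 and diagonals 5, 7.
Attacked columns: {1, 3, 4, 5, 6, 7, 8}. Safe: {2}.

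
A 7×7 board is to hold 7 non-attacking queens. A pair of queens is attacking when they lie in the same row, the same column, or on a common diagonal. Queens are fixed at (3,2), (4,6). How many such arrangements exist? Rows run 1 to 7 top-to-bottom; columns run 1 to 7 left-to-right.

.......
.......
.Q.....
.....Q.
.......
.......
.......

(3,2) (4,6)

2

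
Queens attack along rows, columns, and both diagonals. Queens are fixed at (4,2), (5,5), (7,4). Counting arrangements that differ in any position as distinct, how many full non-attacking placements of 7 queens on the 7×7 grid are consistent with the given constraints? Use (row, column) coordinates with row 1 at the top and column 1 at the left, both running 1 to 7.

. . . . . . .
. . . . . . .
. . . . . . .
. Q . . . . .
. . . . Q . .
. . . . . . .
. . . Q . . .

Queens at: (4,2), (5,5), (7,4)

Branch on row 1: col 3 → 1; col 6 → 0; col 7 → 1.
Sum: 1 + 0 + 1 = 2.

2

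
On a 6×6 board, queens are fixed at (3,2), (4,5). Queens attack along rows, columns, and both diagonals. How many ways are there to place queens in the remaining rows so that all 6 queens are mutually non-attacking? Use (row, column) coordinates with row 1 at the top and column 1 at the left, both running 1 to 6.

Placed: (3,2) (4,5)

Branch on row 1: col 1 → 0; col 3 → 1; col 6 → 0.
Sum: 0 + 1 + 0 = 1.

1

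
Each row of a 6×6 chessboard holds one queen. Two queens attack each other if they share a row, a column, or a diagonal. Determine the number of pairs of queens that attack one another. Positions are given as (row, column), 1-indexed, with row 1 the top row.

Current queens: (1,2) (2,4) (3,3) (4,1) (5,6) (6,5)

3

Same diagonal: (1,2)–(5,6) (|1−5| = |2−6| = 4); (2,4)–(3,3) (|2−3| = |4−3| = 1); (5,6)–(6,5) (|5−6| = |6−5| = 1).
Total attacking pairs: 3.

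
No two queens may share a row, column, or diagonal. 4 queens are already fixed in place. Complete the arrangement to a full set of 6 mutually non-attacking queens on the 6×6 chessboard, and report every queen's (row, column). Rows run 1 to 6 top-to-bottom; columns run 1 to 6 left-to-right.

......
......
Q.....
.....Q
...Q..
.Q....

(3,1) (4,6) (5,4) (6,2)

Row 1: attacked by (3,1)→{1,3}; (4,6)→{3,6}; (5,4)→{4}; (6,2)→{2}. Safe: 5. Place at column 5.
Row 2: attacked by (1,5)→{4,5,6}; (3,1)→{1,2}; (4,6)→{4,6}; (5,4)→{1,4}; (6,2)→{2,6}. Safe: 3. Place at column 3.
Columns [5, 3, 1, 6, 4, 2], r−c [-4, -1, 2, -2, 1, 4], r+c [6, 5, 4, 10, 9, 8] are all distinct, so no two queens attack.

(1,5) (2,3) (3,1) (4,6) (5,4) (6,2)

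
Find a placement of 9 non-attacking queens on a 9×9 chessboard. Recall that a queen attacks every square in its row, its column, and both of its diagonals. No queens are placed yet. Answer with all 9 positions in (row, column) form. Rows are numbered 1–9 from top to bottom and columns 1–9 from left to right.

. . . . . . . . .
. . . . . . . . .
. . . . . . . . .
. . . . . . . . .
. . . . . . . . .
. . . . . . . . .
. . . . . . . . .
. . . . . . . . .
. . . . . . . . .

Row 1: Safe: 1, 2, 3, 4, 5, 6, 7, 8, 9. Place at column 7.
Row 2: attacked by (1,7)→{6,7,8}. Safe: 1, 2, 3, 4, 5, 9. Place at column 1.
Row 3: attacked by (1,7)→{5,7,9}; (2,1)→{1,2}. Safe: 3, 4, 6, 8. Place at column 6.
Row 4: attacked by (1,7)→{4,7}; (2,1)→{1,3}; (3,6)→{5,6,7}. Safe: 2, 8, 9. Place at column 2.
Row 5: attacked by (1,7)→{3,7}; (2,1)→{1,4}; (3,6)→{4,6,8}; (4,2)→{1,2,3}. Safe: 5, 9. Place at column 5.
Row 6: attacked by (1,7)→{2,7}; (2,1)→{1,5}; (3,6)→{3,6,9}; (4,2)→{2,4}; (5,5)→{4,5,6}. Safe: 8. Place at column 8.
Row 7: attacked by (1,7)→{1,7}; (2,1)→{1,6}; (3,6)→{2,6}; (4,2)→{2,5}; (5,5)→{3,5,7}; (6,8)→{7,8,9}. Safe: 4. Place at column 4.
Row 8: attacked by (1,7)→{7}; (2,1)→{1,7}; (3,6)→{1,6}; (4,2)→{2,6}; (5,5)→{2,5,8}; (6,8)→{6,8}; (7,4)→{3,4,5}. Safe: 9. Place at column 9.
Row 9: attacked by (1,7)→{7}; (2,1)→{1,8}; (3,6)→{6}; (4,2)→{2,7}; (5,5)→{1,5,9}; (6,8)→{5,8}; (7,4)→{2,4,6}; (8,9)→{8,9}. Safe: 3. Place at column 3.
Columns [7, 1, 6, 2, 5, 8, 4, 9, 3], r−c [-6, 1, -3, 2, 0, -2, 3, -1, 6], r+c [8, 3, 9, 6, 10, 14, 11, 17, 12] are all distinct, so no two queens attack.

(1,7) (2,1) (3,6) (4,2) (5,5) (6,8) (7,4) (8,9) (9,3)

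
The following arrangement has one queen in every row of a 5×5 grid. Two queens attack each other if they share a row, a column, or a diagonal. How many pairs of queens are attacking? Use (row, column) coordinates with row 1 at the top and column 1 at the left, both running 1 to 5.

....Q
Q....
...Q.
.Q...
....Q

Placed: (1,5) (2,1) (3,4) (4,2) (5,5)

Same column: (1,5)–(5,5) (column 5).
Same diagonal: (1,5)–(4,2) (|1−4| = |5−2| = 3).
Total attacking pairs: 2.

2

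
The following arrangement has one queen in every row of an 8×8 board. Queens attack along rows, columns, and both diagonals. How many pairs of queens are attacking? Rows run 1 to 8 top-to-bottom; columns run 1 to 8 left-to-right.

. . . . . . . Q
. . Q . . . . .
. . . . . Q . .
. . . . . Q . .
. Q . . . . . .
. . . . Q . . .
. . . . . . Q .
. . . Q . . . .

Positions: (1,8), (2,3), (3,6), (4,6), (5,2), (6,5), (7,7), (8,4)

2

Same column: (3,6)–(4,6) (column 6).
Same diagonal: (1,8)–(3,6) (|1−3| = |8−6| = 2).
Total attacking pairs: 2.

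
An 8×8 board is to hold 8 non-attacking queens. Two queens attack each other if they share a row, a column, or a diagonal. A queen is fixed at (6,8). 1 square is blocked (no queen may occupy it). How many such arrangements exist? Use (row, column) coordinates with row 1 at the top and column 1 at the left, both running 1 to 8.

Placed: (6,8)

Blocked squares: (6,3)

Branch on row 1: col 1 → 0; col 2 → 3; col 4 → 4; col 5 → 4; col 6 → 4; col 7 → 1.
Sum: 0 + 3 + 4 + 4 + 4 + 1 = 16.

16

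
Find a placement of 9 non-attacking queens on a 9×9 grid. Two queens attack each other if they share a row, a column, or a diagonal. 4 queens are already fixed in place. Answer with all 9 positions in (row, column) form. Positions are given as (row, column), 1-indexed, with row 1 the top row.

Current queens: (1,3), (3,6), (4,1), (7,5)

Row 2: attacked by (1,3)→{2,3,4}; (3,6)→{5,6,7}; (4,1)→{1,3}; (7,5)→{5}. Safe: 8, 9. Place at column 8.
Row 5: attacked by (1,3)→{3,7}; (2,8)→{5,8}; (3,6)→{4,6,8}; (4,1)→{1,2}; (7,5)→{3,5,7}. Safe: 9. Place at column 9.
Row 6: attacked by (1,3)→{3,8}; (2,8)→{4,8}; (3,6)→{3,6,9}; (4,1)→{1,3}; (5,9)→{8,9}; (7,5)→{4,5,6}. Safe: 2, 7. Place at column 2.
Row 8: attacked by (1,3)→{3}; (2,8)→{2,8}; (3,6)→{1,6}; (4,1)→{1,5}; (5,9)→{6,9}; (6,2)→{2,4}; (7,5)→{4,5,6}. Safe: 7. Place at column 7.
Row 9: attacked by (1,3)→{3}; (2,8)→{1,8}; (3,6)→{6}; (4,1)→{1,6}; (5,9)→{5,9}; (6,2)→{2,5}; (7,5)→{3,5,7}; (8,7)→{6,7,8}. Safe: 4. Place at column 4.
Columns [3, 8, 6, 1, 9, 2, 5, 7, 4], r−c [-2, -6, -3, 3, -4, 4, 2, 1, 5], r+c [4, 10, 9, 5, 14, 8, 12, 15, 13] are all distinct, so no two queens attack.

(1,3) (2,8) (3,6) (4,1) (5,9) (6,2) (7,5) (8,7) (9,4)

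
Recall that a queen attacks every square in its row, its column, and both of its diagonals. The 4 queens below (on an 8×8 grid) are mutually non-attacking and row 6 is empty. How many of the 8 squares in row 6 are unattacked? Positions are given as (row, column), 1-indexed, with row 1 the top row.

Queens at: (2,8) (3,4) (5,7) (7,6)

2

(2,8) attacks row 6 at column 8 and diagonals 4.
(3,4) attacks row 6 at column 4 and diagonals 1, 7.
(5,7) attacks row 6 at column 7 and diagonals 6, 8.
(7,6) attacks row 6 at column 6 and diagonals 5, 7.
Attacked columns: {1, 4, 5, 6, 7, 8}. Safe: {2, 3}.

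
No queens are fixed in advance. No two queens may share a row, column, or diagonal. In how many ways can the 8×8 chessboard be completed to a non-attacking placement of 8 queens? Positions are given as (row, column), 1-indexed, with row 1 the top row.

Branch on row 1: col 1 → 4; col 2 → 8; col 3 → 16; col 4 → 18; col 5 → 18; col 6 → 16; col 7 → 8; col 8 → 4.
Sum: 4 + 8 + 16 + 18 + 18 + 16 + 8 + 4 = 92.
(This is the classic 8-queens count.)

92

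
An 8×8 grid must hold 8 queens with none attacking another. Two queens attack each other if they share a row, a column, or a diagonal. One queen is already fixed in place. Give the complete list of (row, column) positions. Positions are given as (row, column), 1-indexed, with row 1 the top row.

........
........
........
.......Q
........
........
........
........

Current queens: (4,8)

Row 1: attacked by (4,8)→{5,8}. Safe: 1, 2, 3, 4, 6, 7. Place at column 2.
Row 2: attacked by (1,2)→{1,2,3}; (4,8)→{6,8}. Safe: 4, 5, 7. Place at column 4.
Row 3: attacked by (1,2)→{2,4}; (2,4)→{3,4,5}; (4,8)→{7,8}. Safe: 1, 6. Place at column 6.
Row 5: attacked by (1,2)→{2,6}; (2,4)→{1,4,7}; (3,6)→{4,6,8}; (4,8)→{7,8}. Safe: 3, 5. Place at column 3.
Row 6: attacked by (1,2)→{2,7}; (2,4)→{4,8}; (3,6)→{3,6}; (4,8)→{6,8}; (5,3)→{2,3,4}. Safe: 1, 5. Place at column 1.
Row 7: attacked by (1,2)→{2,8}; (2,4)→{4}; (3,6)→{2,6}; (4,8)→{5,8}; (5,3)→{1,3,5}; (6,1)→{1,2}. Safe: 7. Place at column 7.
Row 8: attacked by (1,2)→{2}; (2,4)→{4}; (3,6)→{1,6}; (4,8)→{4,8}; (5,3)→{3,6}; (6,1)→{1,3}; (7,7)→{6,7,8}. Safe: 5. Place at column 5.
Columns [2, 4, 6, 8, 3, 1, 7, 5], r−c [-1, -2, -3, -4, 2, 5, 0, 3], r+c [3, 6, 9, 12, 8, 7, 14, 13] are all distinct, so no two queens attack.

(1,2) (2,4) (3,6) (4,8) (5,3) (6,1) (7,7) (8,5)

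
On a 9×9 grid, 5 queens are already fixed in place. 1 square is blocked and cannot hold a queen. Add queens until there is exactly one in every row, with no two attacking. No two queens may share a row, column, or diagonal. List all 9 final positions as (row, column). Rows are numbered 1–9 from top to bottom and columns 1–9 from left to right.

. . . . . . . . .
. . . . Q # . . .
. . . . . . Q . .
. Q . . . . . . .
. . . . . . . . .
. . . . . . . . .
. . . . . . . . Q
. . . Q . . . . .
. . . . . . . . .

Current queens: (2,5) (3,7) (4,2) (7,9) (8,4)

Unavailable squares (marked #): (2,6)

(1,1) (2,5) (3,7) (4,2) (5,6) (6,3) (7,9) (8,4) (9,8)

Row 1: attacked by (2,5)→{4,5,6}; (3,7)→{5,7,9}; (4,2)→{2,5}; (7,9)→{3,9}; (8,4)→{4}. Safe: 1, 8. Place at column 1.
Row 5: attacked by (1,1)→{1,5}; (2,5)→{2,5,8}; (3,7)→{5,7,9}; (4,2)→{1,2,3}; (7,9)→{7,9}; (8,4)→{1,4,7}. Safe: 6. Place at column 6.
Row 6: attacked by (1,1)→{1,6}; (2,5)→{1,5,9}; (3,7)→{4,7}; (4,2)→{2,4}; (5,6)→{5,6,7}; (7,9)→{8,9}; (8,4)→{2,4,6}. Safe: 3. Place at column 3.
Row 9: attacked by (1,1)→{1,9}; (2,5)→{5}; (3,7)→{1,7}; (4,2)→{2,7}; (5,6)→{2,6}; (6,3)→{3,6}; (7,9)→{7,9}; (8,4)→{3,4,5}. Safe: 8. Place at column 8.
Columns [1, 5, 7, 2, 6, 3, 9, 4, 8], r−c [0, -3, -4, 2, -1, 3, -2, 4, 1], r+c [2, 7, 10, 6, 11, 9, 16, 12, 17] are all distinct, so no two queens attack.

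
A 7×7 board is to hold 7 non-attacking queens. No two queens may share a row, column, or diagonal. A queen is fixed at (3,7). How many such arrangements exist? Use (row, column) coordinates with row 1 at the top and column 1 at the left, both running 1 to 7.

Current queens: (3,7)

6

Branch on row 1: col 1 → 1; col 2 → 1; col 3 → 1; col 4 → 1; col 6 → 2.
Sum: 1 + 1 + 1 + 1 + 2 = 6.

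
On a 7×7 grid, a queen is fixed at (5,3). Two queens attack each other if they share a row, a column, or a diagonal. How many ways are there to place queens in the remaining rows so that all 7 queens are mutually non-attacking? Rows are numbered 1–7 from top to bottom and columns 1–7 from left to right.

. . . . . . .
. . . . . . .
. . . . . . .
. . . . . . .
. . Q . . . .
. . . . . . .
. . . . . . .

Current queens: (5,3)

Branch on row 1: col 1 → 1; col 2 → 1; col 4 → 1; col 5 → 2; col 6 → 1.
Sum: 1 + 1 + 1 + 2 + 1 = 6.

6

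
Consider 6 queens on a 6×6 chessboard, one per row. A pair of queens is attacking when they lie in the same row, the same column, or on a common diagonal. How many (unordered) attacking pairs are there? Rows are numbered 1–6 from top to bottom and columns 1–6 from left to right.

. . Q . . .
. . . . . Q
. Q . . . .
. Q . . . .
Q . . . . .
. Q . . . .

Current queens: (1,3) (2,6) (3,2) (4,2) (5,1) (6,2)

6

Same column: (3,2)–(4,2) (column 2); (3,2)–(6,2) (column 2); (4,2)–(6,2) (column 2).
Same diagonal: (2,6)–(6,2) (|2−6| = |6−2| = 4); (4,2)–(5,1) (|4−5| = |2−1| = 1); (5,1)–(6,2) (|5−6| = |1−2| = 1).
Total attacking pairs: 6.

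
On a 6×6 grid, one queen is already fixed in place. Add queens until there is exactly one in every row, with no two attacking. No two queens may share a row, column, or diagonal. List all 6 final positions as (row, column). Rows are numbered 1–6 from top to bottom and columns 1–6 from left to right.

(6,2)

(1,5) (2,3) (3,1) (4,6) (5,4) (6,2)

Row 1: attacked by (6,2)→{2}. Safe: 1, 3, 4, 5, 6. Place at column 5.
Row 2: attacked by (1,5)→{4,5,6}; (6,2)→{2,6}. Safe: 1, 3. Place at column 3.
Row 3: attacked by (1,5)→{3,5}; (2,3)→{2,3,4}; (6,2)→{2,5}. Safe: 1, 6. Place at column 1.
Row 4: attacked by (1,5)→{2,5}; (2,3)→{1,3,5}; (3,1)→{1,2}; (6,2)→{2,4}. Safe: 6. Place at column 6.
Row 5: attacked by (1,5)→{1,5}; (2,3)→{3,6}; (3,1)→{1,3}; (4,6)→{5,6}; (6,2)→{1,2,3}. Safe: 4. Place at column 4.
Columns [5, 3, 1, 6, 4, 2], r−c [-4, -1, 2, -2, 1, 4], r+c [6, 5, 4, 10, 9, 8] are all distinct, so no two queens attack.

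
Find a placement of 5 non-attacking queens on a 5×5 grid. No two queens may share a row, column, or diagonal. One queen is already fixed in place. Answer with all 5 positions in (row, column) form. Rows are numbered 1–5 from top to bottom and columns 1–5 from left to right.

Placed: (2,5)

(1,3) (2,5) (3,2) (4,4) (5,1)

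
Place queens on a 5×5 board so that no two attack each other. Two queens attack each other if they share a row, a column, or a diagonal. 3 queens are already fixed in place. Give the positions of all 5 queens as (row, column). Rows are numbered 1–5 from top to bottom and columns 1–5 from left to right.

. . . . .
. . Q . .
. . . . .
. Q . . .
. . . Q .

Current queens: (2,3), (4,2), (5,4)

(1,1) (2,3) (3,5) (4,2) (5,4)

Row 1: attacked by (2,3)→{2,3,4}; (4,2)→{2,5}; (5,4)→{4}. Safe: 1. Place at column 1.
Row 3: attacked by (1,1)→{1,3}; (2,3)→{2,3,4}; (4,2)→{1,2,3}; (5,4)→{2,4}. Safe: 5. Place at column 5.
Columns [1, 3, 5, 2, 4], r−c [0, -1, -2, 2, 1], r+c [2, 5, 8, 6, 9] are all distinct, so no two queens attack.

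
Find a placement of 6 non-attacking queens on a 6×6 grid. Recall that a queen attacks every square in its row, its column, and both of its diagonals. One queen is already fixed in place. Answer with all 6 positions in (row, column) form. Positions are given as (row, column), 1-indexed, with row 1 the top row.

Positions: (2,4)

Row 1: attacked by (2,4)→{3,4,5}. Safe: 1, 2, 6. Place at column 2.
Row 3: attacked by (1,2)→{2,4}; (2,4)→{3,4,5}. Safe: 1, 6. Place at column 6.
Row 4: attacked by (1,2)→{2,5}; (2,4)→{2,4,6}; (3,6)→{5,6}. Safe: 1, 3. Place at column 1.
Row 5: attacked by (1,2)→{2,6}; (2,4)→{1,4}; (3,6)→{4,6}; (4,1)→{1,2}. Safe: 3, 5. Place at column 3.
Row 6: attacked by (1,2)→{2}; (2,4)→{4}; (3,6)→{3,6}; (4,1)→{1,3}; (5,3)→{2,3,4}. Safe: 5. Place at column 5.
Columns [2, 4, 6, 1, 3, 5], r−c [-1, -2, -3, 3, 2, 1], r+c [3, 6, 9, 5, 8, 11] are all distinct, so no two queens attack.

(1,2) (2,4) (3,6) (4,1) (5,3) (6,5)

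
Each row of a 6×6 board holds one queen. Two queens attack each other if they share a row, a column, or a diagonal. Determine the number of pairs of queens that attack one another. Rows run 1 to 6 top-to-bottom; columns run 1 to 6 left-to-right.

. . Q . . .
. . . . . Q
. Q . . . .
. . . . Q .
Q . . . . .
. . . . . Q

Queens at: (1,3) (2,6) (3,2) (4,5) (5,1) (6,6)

Same column: (2,6)–(6,6) (column 6).
Total attacking pairs: 1.

1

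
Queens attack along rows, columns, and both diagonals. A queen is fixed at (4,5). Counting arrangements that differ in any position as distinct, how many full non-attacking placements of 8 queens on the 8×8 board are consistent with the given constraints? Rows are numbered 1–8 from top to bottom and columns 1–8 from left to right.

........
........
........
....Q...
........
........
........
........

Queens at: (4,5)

Branch on row 1: col 1 → 0; col 3 → 2; col 4 → 4; col 6 → 1; col 7 → 1.
Sum: 0 + 2 + 4 + 1 + 1 = 8.

8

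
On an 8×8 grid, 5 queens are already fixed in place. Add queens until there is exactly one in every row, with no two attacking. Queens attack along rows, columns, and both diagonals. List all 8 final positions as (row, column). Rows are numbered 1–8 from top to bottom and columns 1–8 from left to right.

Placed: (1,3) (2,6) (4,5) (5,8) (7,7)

(1,3) (2,6) (3,2) (4,5) (5,8) (6,1) (7,7) (8,4)

Row 3: attacked by (1,3)→{1,3,5}; (2,6)→{5,6,7}; (4,5)→{4,5,6}; (5,8)→{6,8}; (7,7)→{3,7}. Safe: 2. Place at column 2.
Row 6: attacked by (1,3)→{3,8}; (2,6)→{2,6}; (3,2)→{2,5}; (4,5)→{3,5,7}; (5,8)→{7,8}; (7,7)→{6,7,8}. Safe: 1, 4. Place at column 1.
Row 8: attacked by (1,3)→{3}; (2,6)→{6}; (3,2)→{2,7}; (4,5)→{1,5}; (5,8)→{5,8}; (6,1)→{1,3}; (7,7)→{6,7,8}. Safe: 4. Place at column 4.
Columns [3, 6, 2, 5, 8, 1, 7, 4], r−c [-2, -4, 1, -1, -3, 5, 0, 4], r+c [4, 8, 5, 9, 13, 7, 14, 12] are all distinct, so no two queens attack.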